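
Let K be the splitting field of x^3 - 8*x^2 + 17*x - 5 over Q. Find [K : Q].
3

The degree of the splitting field over Q equals the order of the Galois group, so first determine the group. The polynomial is an irreducible cubic over Q and its discriminant is 169 = 13^2, a perfect square. For an irreducible cubic, a square discriminant forces the Galois group to be A_3, the cyclic group of order 3. The Galois group C_3 (3T1) has order 3, so the splitting field has degree 3 over Q.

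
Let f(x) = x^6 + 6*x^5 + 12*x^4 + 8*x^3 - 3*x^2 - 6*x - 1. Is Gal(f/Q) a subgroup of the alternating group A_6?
No

The polynomial is irreducible of degree 6 over Q. Its discriminant is -419904, which is not a perfect square. A Galois group lies in the alternating group exactly when the discriminant is a square in Q, so the Galois group (A_4 x C_2) is not contained in A_6.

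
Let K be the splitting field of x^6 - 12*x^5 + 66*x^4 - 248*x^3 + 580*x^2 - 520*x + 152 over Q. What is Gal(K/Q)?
S_6, the symmetric group on 6 letters

The polynomial f is an irreducible sextic over Q, so G = Gal(f/Q) is one of the 16 transitive subgroups 6T1, ..., 6T16 of S_6. The discriminant of f is -2939465256140800, which is not a perfect square, so G is not contained in A_6. The transitive groups of degree 6 not contained in A_6 are: C_6 (6T1, order 6), S_3 (6T2, order 6), D_6 (6T3, order 12), C_3 x S_3 (6T5, order 18), A_4 x C_2 (6T6, order 24), S_4 (6T8, order 24), S_3 x S_3 (6T9, order 36), S_4 x C_2 (6T11, order 48), (S_3 x S_3) : C_2 (6T13, order 72), PGL(2,5) (6T14, order 120), S_6 (6T16, order 720). By Dedekind's theorem, for a prime p not dividing disc(f) the degrees of the irreducible factors of f mod p form the cycle type of an element of G. Factoring f modulo the 3 such primes p <= 11 (skipping 2, 5, which divide the discriminant), each new pattern first appears at: mod 3: f = (x^6 + x^3 + x^2 + 2x + 2), pattern 6; mod 7: f = (x + 2)(x^2 + 4)(x^3 + 6x + 5), pattern 3+2+1; mod 11: f = (x + 8)(x^5 + 2x^4 + 6x^3 + x^2 + 8), pattern 5+1. No other pattern occurs in this range, so the set of observed cycle types is {6, 3+2+1, 5+1}. Among the candidates above, the only group containing elements of all these cycle types is S_6 (6T16); every other candidate lacks at least one of them. Hence G = S_6 (6T16), of order 720.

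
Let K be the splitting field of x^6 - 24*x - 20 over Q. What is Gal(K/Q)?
A_6, the alternating group on 6 letters

The polynomial f is an irreducible sextic over Q, so G = Gal(f/Q) is one of the 16 transitive subgroups 6T1, ..., 6T16 of S_6. The discriminant of f is 746496000000 = 864000^2, a perfect square, so G is contained in A_6. The transitive groups of degree 6 contained in A_6 are: A_4 (6T4, order 12), S_4 (6T7, order 24), (C_3 x C_3) : C_4 (6T10, order 36), PSL(2,5) (6T12, order 60), A_6 (6T15, order 360). By Dedekind's theorem, for a prime p not dividing disc(f) the degrees of the irreducible factors of f mod p form the cycle type of an element of G. Factoring f modulo the 6 such primes p <= 23 (skipping 2, 3, 5, which divide the discriminant), each new pattern first appears at: mod 7: f = (x + 4)(x^5 + 3x^4 + 2x^3 + 6x^2 + 4x + 2), pattern 5+1; mod 23: f = (x + 2)(x + 11)(x + 16)(x^3 + 17x^2 + 13x + 7), pattern 3+1+1+1. No other pattern occurs in this range, so the set of observed cycle types is {5+1, 3+1+1+1}. Among the candidates above, the only group containing elements of all these cycle types is A_6 (6T15) — each of A_4 (6T4), S_4 (6T7), (C_3 x C_3) : C_4 (6T10), PSL(2,5) (6T12) lacks at least one of them. Hence G = A_6 (6T15), of order 360.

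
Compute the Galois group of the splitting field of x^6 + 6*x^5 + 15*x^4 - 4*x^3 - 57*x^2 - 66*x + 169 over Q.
The polynomial f is an irreducible sextic over Q, so G = Gal(f/Q) is one of the 16 transitive subgroups 6T1, ..., 6T16 of S_6. The discriminant of f is -190210142896128, which is not a perfect square, so G is not contained in A_6. The transitive groups of degree 6 not contained in A_6 are: C_6 (6T1, order 6), S_3 (6T2, order 6), D_6 (6T3, order 12), C_3 x S_3 (6T5, order 18), A_4 x C_2 (6T6, order 24), S_4 (6T8, order 24), S_3 x S_3 (6T9, order 36), S_4 x C_2 (6T11, order 48), (S_3 x S_3) : C_2 (6T13, order 72), PGL(2,5) (6T14, order 120), S_6 (6T16, order 720). By Dedekind's theorem, for a prime p not dividing disc(f) the degrees of the irreducible factors of f mod p form the cycle type of an element of G. Factoring f modulo the 33 such primes p <= 149 (skipping 2, 3, which divide the discriminant), each new pattern first appears at: mod 5: f = (x^6 + x^5 + x^3 + 3x^2 + 4x + 4), pattern 6; mod 7: f = (x + 2)(x + 3)(x + 5)(x^3 + 3x^2 + 3x + 4), pattern 3+1+1+1; mod 17: f = (x^2 + 4x + 14)(x^2 + 9x + 2)(x^2 + 10x + 3), pattern 2+2+2; mod 19: f = (x^3 + 3x^2 + 3x + 5)(x^3 + 3x^2 + 3x + 11), pattern 3+3; mod 73: f = (x + 27)(x + 43)(x + 45)(x + 59)(x + 61)(x + 63), pattern 1+1+1+1+1+1. No other pattern occurs in this range, so the set of observed cycle types is {6, 3+1+1+1, 2+2+2, 3+3, 1+1+1+1+1+1}. The candidates containing elements of all these cycle types are C_3 x S_3 (6T5) of order 18, S_3 x S_3 (6T9) of order 36, (S_3 x S_3) : C_2 (6T13) of order 72, S_6 (6T16) of order 720; the others are excluded. The observed types are precisely the cycle types that occur in C_3 x S_3 (6T5). Each of the other remaining candidates has further cycle types, and by the Chebotarev density theorem the matching factorization patterns would occur for a proportion of primes equal to their share of the group: S_3 x S_3 (6T9) additionally contains elements of type 2+2+1+1 (9 of its 36 elements, about 25% of primes); (S_3 x S_3) : C_2 (6T13) additionally contains elements of type 4+2, 3+2+1, 2+2+1+1, 2+1+1+1+1 (45 of its 72 elements, about 62% of primes); S_6 (6T16) additionally contains elements of type 5+1, 4+2, 4+1+1, 3+2+1, 2+2+1+1, 2+1+1+1+1 (504 of its 720 elements, about 70% of primes). None of the 33 primes tested shows any such pattern (for each of these groups the chance of that is below 10^-4), which rules them out. Hence G = C_3 x S_3 (6T5), of order 18.

C_3 x S_3, the group 6T5 of order 18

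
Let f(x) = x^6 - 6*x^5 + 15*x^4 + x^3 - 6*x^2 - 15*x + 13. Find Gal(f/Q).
(S_3 x S_3) : C_2, the group 6T13 of order 72

The polynomial f is an irreducible sextic over Q, so G = Gal(f/Q) is one of the 16 transitive subgroups 6T1, ..., 6T16 of S_6. The discriminant of f is -2573642648187, which is not a perfect square, so G is not contained in A_6. The transitive groups of degree 6 not contained in A_6 are: C_6 (6T1, order 6), S_3 (6T2, order 6), D_6 (6T3, order 12), C_3 x S_3 (6T5, order 18), A_4 x C_2 (6T6, order 24), S_4 (6T8, order 24), S_3 x S_3 (6T9, order 36), S_4 x C_2 (6T11, order 48), (S_3 x S_3) : C_2 (6T13, order 72), PGL(2,5) (6T14, order 120), S_6 (6T16, order 720). By Dedekind's theorem, for a prime p not dividing disc(f) the degrees of the irreducible factors of f mod p form the cycle type of an element of G. Factoring f modulo the 26 such primes p <= 127 (skipping 3, 13, 17, 41, 43, which divide the discriminant), each new pattern first appears at: mod 2: f = (x^6 + x^4 + x^3 + x + 1), pattern 6; mod 7: f = (x + 4)(x^2 + 4x + 5)(x^3 + x + 1), pattern 3+2+1; mod 11: f = (x^2 + 1)(x^4 + 5x^3 + 3x^2 + 7x + 2), pattern 4+2; mod 31: f = (x + 3)(x + 22)(x^2 + 15x + 30)(x^2 + 16x + 20), pattern 2+2+1+1; mod 61: f = (x + 6)(x + 31)(x + 48)(x + 58)(x^2 + 34x + 34), pattern 2+1+1+1+1; mod 97: f = (x + 6)(x + 61)(x + 72)(x^3 + 49x^2 + 42x + 39), pattern 3+1+1+1; mod 113: f = (x^2 + 6x + 63)(x^2 + 36x + 40)(x^2 + 65x + 17), pattern 2+2+2; mod 127: f = (x^3 + 46x^2 + 75x + 23)(x^3 + 75x^2 + 46x + 111), pattern 3+3. No other pattern occurs in this range, so the set of observed cycle types is {6, 3+2+1, 4+2, 2+2+1+1, 2+1+1+1+1, 3+1+1+1, 2+2+2, 3+3}. The candidates containing elements of all these cycle types are (S_3 x S_3) : C_2 (6T13) of order 72, S_6 (6T16) of order 720; the others are excluded. The observed types are precisely the cycle types that occur in (S_3 x S_3) : C_2 (6T13) (apart from the identity). Each of the other remaining candidates has further cycle types, and by the Chebotarev density theorem the matching factorization patterns would occur for a proportion of primes equal to their share of the group: S_6 (6T16) additionally contains elements of type 5+1, 4+1+1 (234 of its 720 elements, about 32% of primes). None of the 26 primes tested shows any such pattern (for each of these groups the chance of that is below 10^-4), which rules them out. Hence G = (S_3 x S_3) : C_2 (6T13), of order 72.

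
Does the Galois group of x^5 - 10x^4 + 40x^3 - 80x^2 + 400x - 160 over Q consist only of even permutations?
Yes

The polynomial is irreducible of degree 5 over Q. Its discriminant is 1073741824000000 = 32768000^2, a perfect square. A Galois group lies in the alternating group exactly when the discriminant is a square in Q, so the Galois group (A_5) is contained in A_5.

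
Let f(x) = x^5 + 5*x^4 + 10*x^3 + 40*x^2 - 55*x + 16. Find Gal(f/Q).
The polynomial f is an irreducible quintic over Q, so G = Gal(f/Q) is a transitive subgroup of S_5: one of C_5 (5T1, order 5), D_5 (5T2, order 10), F_20 (5T3, order 20), A_5 (5T4, order 60) or S_5 (5T5, order 120). The discriminant of f is 425503125, which is not a perfect square, so G is not contained in A_5. The transitive groups of degree 5 not contained in A_5 are: F_20 (5T3, order 20), S_5 (5T5, order 120). By Dedekind's theorem, for a prime p not dividing disc(f) the degrees of the irreducible factors of f mod p form the cycle type of an element of G. Factoring f modulo the 18 such primes p <= 73 (skipping 3, 5, 41, which divide the discriminant), each new pattern first appears at: mod 2: f = (x)(x^4 + x^3 + 1), pattern 4+1; mod 11: f = (x^5 + 5x^4 + 10x^3 + 7x^2 + 5), pattern 5; mod 19: f = (x + 7)(x^2 + 7)(x^2 + 17x + 17), pattern 2+2+1. No other pattern occurs in this range, so the set of observed cycle types is {4+1, 5, 2+2+1}. The candidates containing elements of all these cycle types are F_20 (5T3) of order 20, S_5 (5T5) of order 120; the others are excluded. The observed types are precisely the cycle types that occur in F_20 (5T3) (apart from the identity). Each of the other remaining candidates has further cycle types, and by the Chebotarev density theorem the matching factorization patterns would occur for a proportion of primes equal to their share of the group: S_5 (5T5) additionally contains elements of type 3+2, 3+1+1, 2+1+1+1 (50 of its 120 elements, about 42% of primes). None of the 18 primes tested shows any such pattern (for each of these groups the chance of that is below 10^-4), which rules them out. Hence G = F_20 (5T3), of order 20.

F_20 (also written F20)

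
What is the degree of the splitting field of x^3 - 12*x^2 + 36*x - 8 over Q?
The degree of the splitting field over Q equals the order of the Galois group, so first determine the group. The polynomial is an irreducible cubic over Q and its discriminant is 5184 = 72^2, a perfect square. For an irreducible cubic, a square discriminant forces the Galois group to be A_3, the cyclic group of order 3. The Galois group C_3 (3T1) has order 3, so the splitting field has degree 3 over Q.

3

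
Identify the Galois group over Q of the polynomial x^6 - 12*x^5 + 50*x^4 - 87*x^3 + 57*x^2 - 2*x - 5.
The polynomial f is an irreducible sextic over Q, so G = Gal(f/Q) is one of the 16 transitive subgroups 6T1, ..., 6T16 of S_6. The discriminant of f is 30991489 = 5567^2, a perfect square, so G is contained in A_6. The transitive groups of degree 6 contained in A_6 are: A_4 (6T4, order 12), S_4 (6T7, order 24), (C_3 x C_3) : C_4 (6T10, order 36), PSL(2,5) (6T12, order 60), A_6 (6T15, order 360). By Dedekind's theorem, for a prime p not dividing disc(f) the degrees of the irreducible factors of f mod p form the cycle type of an element of G. Factoring f modulo the 21 such primes p <= 79 (skipping 19, which divides the discriminant), each new pattern first appears at: mod 2: f = (x + 1)(x^5 + x^4 + x^3 + x + 1), pattern 5+1; mod 7: f = (x^3 + 3x^2 + x + 1)(x^3 + 6x^2 + 3x + 2), pattern 3+3; mod 61: f = (x + 35)(x + 57)(x^2 + 7x + 30)(x^2 + 11x + 13), pattern 2+2+1+1. No other pattern occurs in this range, so the set of observed cycle types is {5+1, 3+3, 2+2+1+1}. The candidates containing elements of all these cycle types are PSL(2,5) (6T12) of order 60, A_6 (6T15) of order 360; the others are excluded. The observed types are precisely the cycle types that occur in PSL(2,5) (6T12) (apart from the identity). Each of the other remaining candidates has further cycle types, and by the Chebotarev density theorem the matching factorization patterns would occur for a proportion of primes equal to their share of the group: A_6 (6T15) additionally contains elements of type 4+2, 3+1+1+1 (130 of its 360 elements, about 36% of primes). None of the 21 primes tested shows any such pattern (for each of these groups the chance of that is below 10^-4), which rules them out. Hence G = PSL(2,5) (6T12), of order 60.

PSL(2,5) (also written A5(6))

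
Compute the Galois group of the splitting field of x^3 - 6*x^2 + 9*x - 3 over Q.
The polynomial is an irreducible cubic over Q and its discriminant is 81 = 9^2, a perfect square. For an irreducible cubic, a square discriminant forces the Galois group to be A_3, the cyclic group of order 3.

C_3 (order 3)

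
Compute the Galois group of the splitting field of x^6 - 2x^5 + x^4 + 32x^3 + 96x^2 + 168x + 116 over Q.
6T8: S_4

The polynomial f is an irreducible sextic over Q, so G = Gal(f/Q) is one of the 16 transitive subgroups 6T1, ..., 6T16 of S_6. The discriminant of f is -1080641454080000, which is not a perfect square, so G is not contained in A_6. The transitive groups of degree 6 not contained in A_6 are: C_6 (6T1, order 6), S_3 (6T2, order 6), D_6 (6T3, order 12), C_3 x S_3 (6T5, order 18), A_4 x C_2 (6T6, order 24), S_4 (6T8, order 24), S_3 x S_3 (6T9, order 36), S_4 x C_2 (6T11, order 48), (S_3 x S_3) : C_2 (6T13, order 72), PGL(2,5) (6T14, order 120), S_6 (6T16, order 720). By Dedekind's theorem, for a prime p not dividing disc(f) the degrees of the irreducible factors of f mod p form the cycle type of an element of G. Factoring f modulo the 22 such primes p <= 89 (skipping 2, 5, which divide the discriminant), each new pattern first appears at: mod 3: f = (x^3 + 2x + 2)(x^3 + x^2 + 2x + 1), pattern 3+3; mod 7: f = (x^2 + 2x + 2)(x^2 + 4x + 5)(x^2 + 6x + 6), pattern 2+2+2; mod 13: f = (x + 2)(x + 5)(x^4 + 4x^3 + 2x^2 + 4x + 9), pattern 4+1+1; mod 43: f = (x + 4)(x + 9)(x^2 + 8x + 32)(x^2 + 20x + 11), pattern 2+2+1+1. No other pattern occurs in this range, so the set of observed cycle types is {3+3, 2+2+2, 4+1+1, 2+2+1+1}. The candidates containing elements of all these cycle types are S_4 (6T8) of order 24, S_4 x C_2 (6T11) of order 48, PGL(2,5) (6T14) of order 120, S_6 (6T16) of order 720; the others are excluded. The observed types are precisely the cycle types that occur in S_4 (6T8) (apart from the identity). Each of the other remaining candidates has further cycle types, and by the Chebotarev density theorem the matching factorization patterns would occur for a proportion of primes equal to their share of the group: S_4 x C_2 (6T11) additionally contains elements of type 6, 4+2, 2+1+1+1+1 (17 of its 48 elements, about 35% of primes); PGL(2,5) (6T14) additionally contains elements of type 6, 5+1 (44 of its 120 elements, about 37% of primes); S_6 (6T16) additionally contains elements of type 6, 5+1, 4+2, 3+2+1, 3+1+1+1, 2+1+1+1+1 (529 of its 720 elements, about 73% of primes). None of the 22 primes tested shows any such pattern (for each of these groups the chance of that is below 10^-4), which rules them out. Hence G = S_4 (6T8), of order 24.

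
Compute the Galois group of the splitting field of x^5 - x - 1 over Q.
The polynomial f is an irreducible quintic over Q, so G = Gal(f/Q) is a transitive subgroup of S_5: one of C_5 (5T1, order 5), D_5 (5T2, order 10), F_20 (5T3, order 20), A_5 (5T4, order 60) or S_5 (5T5, order 120). The discriminant of f is 2869, which is not a perfect square, so G is not contained in A_5. The transitive groups of degree 5 not contained in A_5 are: F_20 (5T3, order 20), S_5 (5T5, order 120). By Dedekind's theorem, for a prime p not dividing disc(f) the degrees of the irreducible factors of f mod p form the cycle type of an element of G. Factoring f modulo the first such prime p = 2, each new pattern first appears at: mod 2: f = (x^2 + x + 1)(x^3 + x^2 + 1), pattern 3+2. No other pattern occurs in this range, so the set of observed cycle types is {3+2}. Among the candidates above, the only group containing elements of all these cycle types is S_5 (5T5) — F_20 (5T3) lacks at least one of them. Hence G = S_5 (5T5), of order 120.

S_5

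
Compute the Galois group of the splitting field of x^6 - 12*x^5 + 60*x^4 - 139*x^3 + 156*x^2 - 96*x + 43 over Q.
The polynomial f is an irreducible sextic over Q, so G = Gal(f/Q) is one of the 16 transitive subgroups 6T1, ..., 6T16 of S_6. The discriminant of f is -2573642648187, which is not a perfect square, so G is not contained in A_6. The transitive groups of degree 6 not contained in A_6 are: C_6 (6T1, order 6), S_3 (6T2, order 6), D_6 (6T3, order 12), C_3 x S_3 (6T5, order 18), A_4 x C_2 (6T6, order 24), S_4 (6T8, order 24), S_3 x S_3 (6T9, order 36), S_4 x C_2 (6T11, order 48), (S_3 x S_3) : C_2 (6T13, order 72), PGL(2,5) (6T14, order 120), S_6 (6T16, order 720). By Dedekind's theorem, for a prime p not dividing disc(f) the degrees of the irreducible factors of f mod p form the cycle type of an element of G. Factoring f modulo the 26 such primes p <= 127 (skipping 3, 13, 17, 41, 43, which divide the discriminant), each new pattern first appears at: mod 2: f = (x^6 + x^3 + 1), pattern 6; mod 7: f = (x + 3)(x^2 + 2x + 2)(x^3 + 4x^2 + 4x + 6), pattern 3+2+1; mod 11: f = (x^2 + 9x + 2)(x^4 + x^3 + 5x^2 + x + 5), pattern 4+2; mod 31: f = (x + 2)(x + 21)(x^2 + 13x + 16)(x^2 + 14x + 5), pattern 2+2+1+1; mod 61: f = (x + 5)(x + 30)(x + 47)(x + 57)(x^2 + 32x + 1), pattern 2+1+1+1+1; mod 97: f = (x + 5)(x + 60)(x + 71)(x^3 + 46x^2 + 44x + 45), pattern 3+1+1+1; mod 113: f = (x^2 + 4x + 58)(x^2 + 34x + 5)(x^2 + 63x + 66), pattern 2+2+2; mod 127: f = (x^3 + 43x^2 + 113x + 120)(x^3 + 72x^2 + 26x + 12), pattern 3+3. No other pattern occurs in this range, so the set of observed cycle types is {6, 3+2+1, 4+2, 2+2+1+1, 2+1+1+1+1, 3+1+1+1, 2+2+2, 3+3}. The candidates containing elements of all these cycle types are (S_3 x S_3) : C_2 (6T13) of order 72, S_6 (6T16) of order 720; the others are excluded. The observed types are precisely the cycle types that occur in (S_3 x S_3) : C_2 (6T13) (apart from the identity). Each of the other remaining candidates has further cycle types, and by the Chebotarev density theorem the matching factorization patterns would occur for a proportion of primes equal to their share of the group: S_6 (6T16) additionally contains elements of type 5+1, 4+1+1 (234 of its 720 elements, about 32% of primes). None of the 26 primes tested shows any such pattern (for each of these groups the chance of that is below 10^-4), which rules them out. Hence G = (S_3 x S_3) : C_2 (6T13), of order 72.

(S_3 x S_3) : C_2 (also written G72)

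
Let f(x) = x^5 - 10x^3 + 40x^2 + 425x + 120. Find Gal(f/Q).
The polynomial f is an irreducible quintic over Q, so G = Gal(f/Q) is a transitive subgroup of S_5: one of C_5 (5T1, order 5), D_5 (5T2, order 10), F_20 (5T3, order 20), A_5 (5T4, order 60) or S_5 (5T5, order 120). The discriminant of f is 2415919104000000 = 49152000^2, a perfect square, so G is contained in A_5. The transitive groups of degree 5 contained in A_5 are: C_5 (5T1, order 5), D_5 (5T2, order 10), A_5 (5T4, order 60). By Dedekind's theorem, for a prime p not dividing disc(f) the degrees of the irreducible factors of f mod p form the cycle type of an element of G. Factoring f modulo the 23 such primes p <= 101 (skipping 2, 3, 5, which divide the discriminant), each new pattern first appears at: mod 7: f = (x^5 + 4x^3 + 5x^2 + 5x + 1), pattern 5; mod 17: f = (x + 9)(x^2 + 11x + 14)(x^2 + 14x + 5), pattern 2+2+1. No other pattern occurs in this range, so the set of observed cycle types is {5, 2+2+1}. The candidates containing elements of all these cycle types are D_5 (5T2) of order 10, A_5 (5T4) of order 60; the others are excluded. The observed types are precisely the cycle types that occur in D_5 (5T2) (apart from the identity). Each of the other remaining candidates has further cycle types, and by the Chebotarev density theorem the matching factorization patterns would occur for a proportion of primes equal to their share of the group: A_5 (5T4) additionally contains elements of type 3+1+1 (20 of its 60 elements, about 33% of primes). None of the 23 primes tested shows any such pattern (for each of these groups the chance of that is below 10^-4), which rules them out. Hence G = D_5 (5T2), of order 10.

5T2: D_5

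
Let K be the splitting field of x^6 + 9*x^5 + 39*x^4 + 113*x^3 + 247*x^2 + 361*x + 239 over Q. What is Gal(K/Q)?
The polynomial f is an irreducible sextic over Q, so G = Gal(f/Q) is one of the 16 transitive subgroups 6T1, ..., 6T16 of S_6. The discriminant of f is -71252957167, which is not a perfect square, so G is not contained in A_6. The transitive groups of degree 6 not contained in A_6 are: C_6 (6T1, order 6), S_3 (6T2, order 6), D_6 (6T3, order 12), C_3 x S_3 (6T5, order 18), A_4 x C_2 (6T6, order 24), S_4 (6T8, order 24), S_3 x S_3 (6T9, order 36), S_4 x C_2 (6T11, order 48), (S_3 x S_3) : C_2 (6T13, order 72), PGL(2,5) (6T14, order 120), S_6 (6T16, order 720). By Dedekind's theorem, for a prime p not dividing disc(f) the degrees of the irreducible factors of f mod p form the cycle type of an element of G. Factoring f modulo the 37 such primes p <= 173 (skipping 7, 29, 71, which divide the discriminant), each new pattern first appears at: mod 2: f = (x^3 + x + 1)(x^3 + x^2 + 1), pattern 3+3; mod 3: f = (x^6 + 2x^3 + x^2 + x + 2), pattern 6; mod 13: f = (x^2 + x + 12)(x^2 + 2x + 9)(x^2 + 6x + 11), pattern 2+2+2; mod 43: f = (x + 1)(x + 14)(x + 20)(x + 30)(x + 34)(x + 39), pattern 1+1+1+1+1+1. No other pattern occurs in this range, so the set of observed cycle types is {3+3, 6, 2+2+2, 1+1+1+1+1+1}. The candidates containing elements of all these cycle types are C_6 (6T1) of order 6, D_6 (6T3) of order 12, C_3 x S_3 (6T5) of order 18, A_4 x C_2 (6T6) of order 24, S_3 x S_3 (6T9) of order 36, S_4 x C_2 (6T11) of order 48, (S_3 x S_3) : C_2 (6T13) of order 72, PGL(2,5) (6T14) of order 120, S_6 (6T16) of order 720; the others are excluded. The observed types are precisely the cycle types that occur in C_6 (6T1). Each of the other remaining candidates has further cycle types, and by the Chebotarev density theorem the matching factorization patterns would occur for a proportion of primes equal to their share of the group: D_6 (6T3) additionally contains elements of type 2+2+1+1 (3 of its 12 elements, about 25% of primes); C_3 x S_3 (6T5) additionally contains elements of type 3+1+1+1 (4 of its 18 elements, about 22% of primes); A_4 x C_2 (6T6) additionally contains elements of type 2+2+1+1, 2+1+1+1+1 (6 of its 24 elements, about 25% of primes); S_3 x S_3 (6T9) additionally contains elements of type 3+1+1+1, 2+2+1+1 (13 of its 36 elements, about 36% of primes); S_4 x C_2 (6T11) additionally contains elements of type 4+2, 4+1+1, 2+2+1+1, 2+1+1+1+1 (24 of its 48 elements, about 50% of primes); (S_3 x S_3) : C_2 (6T13) additionally contains elements of type 4+2, 3+2+1, 3+1+1+1, 2+2+1+1, 2+1+1+1+1 (49 of its 72 elements, about 68% of primes); PGL(2,5) (6T14) additionally contains elements of type 5+1, 4+1+1, 2+2+1+1 (69 of its 120 elements, about 58% of primes); S_6 (6T16) additionally contains elements of type 5+1, 4+2, 4+1+1, 3+2+1, 3+1+1+1, 2+2+1+1, 2+1+1+1+1 (544 of its 720 elements, about 76% of primes). None of the 37 primes tested shows any such pattern (for each of these groups the chance of that is below 10^-4), which rules them out. Hence G = C_6 (6T1), of order 6.

C_6, the cyclic group of order 6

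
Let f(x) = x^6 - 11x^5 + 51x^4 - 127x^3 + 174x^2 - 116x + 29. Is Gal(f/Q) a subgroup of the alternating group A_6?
The polynomial is irreducible of degree 6 over Q. Its discriminant is 525625 = 725^2, a perfect square. A Galois group lies in the alternating group exactly when the discriminant is a square in Q, so the Galois group ((C_3 x C_3) : C_4) is contained in A_6.

Yes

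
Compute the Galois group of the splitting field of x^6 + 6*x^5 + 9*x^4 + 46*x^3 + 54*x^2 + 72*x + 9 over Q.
A_4 (order 12)

The polynomial f is an irreducible sextic over Q, so G = Gal(f/Q) is one of the 16 transitive subgroups 6T1, ..., 6T16 of S_6. The discriminant of f is 1323222688272384 = 36376128^2, a perfect square, so G is contained in A_6. The transitive groups of degree 6 contained in A_6 are: A_4 (6T4, order 12), S_4 (6T7, order 24), (C_3 x C_3) : C_4 (6T10, order 36), PSL(2,5) (6T12, order 60), A_6 (6T15, order 360). By Dedekind's theorem, for a prime p not dividing disc(f) the degrees of the irreducible factors of f mod p form the cycle type of an element of G. Factoring f modulo the 33 such primes p <= 149 (skipping 2, 3, which divide the discriminant), each new pattern first appears at: mod 5: f = (x^3 + x + 1)(x^3 + x^2 + 3x + 4), pattern 3+3; mod 17: f = (x + 1)(x + 9)(x^2 + 5x + 13)(x^2 + 8x + 4), pattern 2+2+1+1; mod 71: f = (x + 9)(x + 16)(x + 24)(x + 25)(x + 36)(x + 38), pattern 1+1+1+1+1+1. No other pattern occurs in this range, so the set of observed cycle types is {3+3, 2+2+1+1, 1+1+1+1+1+1}. The candidates containing elements of all these cycle types are A_4 (6T4) of order 12, S_4 (6T7) of order 24, (C_3 x C_3) : C_4 (6T10) of order 36, PSL(2,5) (6T12) of order 60, A_6 (6T15) of order 360; the others are excluded. The observed types are precisely the cycle types that occur in A_4 (6T4). Each of the other remaining candidates has further cycle types, and by the Chebotarev density theorem the matching factorization patterns would occur for a proportion of primes equal to their share of the group: S_4 (6T7) additionally contains elements of type 4+2 (6 of its 24 elements, about 25% of primes); (C_3 x C_3) : C_4 (6T10) additionally contains elements of type 4+2, 3+1+1+1 (22 of its 36 elements, about 61% of primes); PSL(2,5) (6T12) additionally contains elements of type 5+1 (24 of its 60 elements, about 40% of primes); A_6 (6T15) additionally contains elements of type 5+1, 4+2, 3+1+1+1 (274 of its 360 elements, about 76% of primes). None of the 33 primes tested shows any such pattern (for each of these groups the chance of that is below 10^-4), which rules them out. Hence G = A_4 (6T4), of order 12.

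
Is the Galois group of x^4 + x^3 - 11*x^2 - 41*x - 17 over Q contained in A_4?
The polynomial is irreducible of degree 4 over Q. Its discriminant is -22665187, which is not a perfect square. A Galois group lies in the alternating group exactly when the discriminant is a square in Q, so the Galois group (S_4) is not contained in A_4.

No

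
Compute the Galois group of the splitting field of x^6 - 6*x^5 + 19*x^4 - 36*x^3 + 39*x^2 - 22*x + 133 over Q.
6T11: S_4 x C_2

The polynomial f is an irreducible sextic over Q, so G = Gal(f/Q) is one of the 16 transitive subgroups 6T1, ..., 6T16 of S_6. The discriminant of f is -1849378557919232, which is not a perfect square, so G is not contained in A_6. The transitive groups of degree 6 not contained in A_6 are: C_6 (6T1, order 6), S_3 (6T2, order 6), D_6 (6T3, order 12), C_3 x S_3 (6T5, order 18), A_4 x C_2 (6T6, order 24), S_4 (6T8, order 24), S_3 x S_3 (6T9, order 36), S_4 x C_2 (6T11, order 48), (S_3 x S_3) : C_2 (6T13, order 72), PGL(2,5) (6T14, order 120), S_6 (6T16, order 720). By Dedekind's theorem, for a prime p not dividing disc(f) the degrees of the irreducible factors of f mod p form the cycle type of an element of G. Factoring f modulo the 29 such primes p <= 127 (skipping 2, 29, which divide the discriminant), each new pattern first appears at: mod 3: f = (x^3 + x^2 + 2x + 1)(x^3 + 2x^2 + 1), pattern 3+3; mod 5: f = (x^6 + 4x^5 + 4x^4 + 4x^3 + 4x^2 + 3x + 3), pattern 6; mod 7: f = (x)(x + 5)(x^4 + 3x^3 + 4x^2 + 4), pattern 4+1+1; mod 17: f = (x + 6)(x + 9)(x^2 + 2x + 6)(x^2 + 11x + 14), pattern 2+2+1+1; mod 23: f = (x^2 + x + 8)(x^2 + 18x + 14)(x^2 + 21x + 17), pattern 2+2+2; mod 67: f = (x^2 + 65x + 57)(x^4 + 63x^3 + 21x^2 + 33x + 47), pattern 4+2; mod 127: f = (x + 6)(x + 46)(x + 79)(x + 119)(x^2 + 125x + 104), pattern 2+1+1+1+1. No other pattern occurs in this range, so the set of observed cycle types is {3+3, 6, 4+1+1, 2+2+1+1, 2+2+2, 4+2, 2+1+1+1+1}. The candidates containing elements of all these cycle types are S_4 x C_2 (6T11) of order 48, S_6 (6T16) of order 720; the others are excluded. The observed types are precisely the cycle types that occur in S_4 x C_2 (6T11) (apart from the identity). Each of the other remaining candidates has further cycle types, and by the Chebotarev density theorem the matching factorization patterns would occur for a proportion of primes equal to their share of the group: S_6 (6T16) additionally contains elements of type 5+1, 3+2+1, 3+1+1+1 (304 of its 720 elements, about 42% of primes). None of the 29 primes tested shows any such pattern (for each of these groups the chance of that is below 10^-4), which rules them out. Hence G = S_4 x C_2 (6T11), of order 48.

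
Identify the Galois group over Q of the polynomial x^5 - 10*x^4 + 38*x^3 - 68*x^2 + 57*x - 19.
The polynomial f is an irreducible quintic over Q, so G = Gal(f/Q) is a transitive subgroup of S_5: one of C_5 (5T1, order 5), D_5 (5T2, order 10), F_20 (5T3, order 20), A_5 (5T4, order 60) or S_5 (5T5, order 120). The discriminant of f is 2869, which is not a perfect square, so G is not contained in A_5. The transitive groups of degree 5 not contained in A_5 are: F_20 (5T3, order 20), S_5 (5T5, order 120). By Dedekind's theorem, for a prime p not dividing disc(f) the degrees of the irreducible factors of f mod p form the cycle type of an element of G. Factoring f modulo the first such prime p = 2, each new pattern first appears at: mod 2: f = (x^2 + x + 1)(x^3 + x^2 + 1), pattern 3+2. No other pattern occurs in this range, so the set of observed cycle types is {3+2}. Among the candidates above, the only group containing elements of all these cycle types is S_5 (5T5) — F_20 (5T3) lacks at least one of them. Hence G = S_5 (5T5), of order 120.

S_5, the symmetric group on 5 letters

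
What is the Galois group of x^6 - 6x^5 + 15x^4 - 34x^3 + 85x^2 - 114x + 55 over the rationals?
6T16: S_6

The polynomial f is an irreducible sextic over Q, so G = Gal(f/Q) is one of the 16 transitive subgroups 6T1, ..., 6T16 of S_6. The discriminant of f is -81459788992, which is not a perfect square, so G is not contained in A_6. The transitive groups of degree 6 not contained in A_6 are: C_6 (6T1, order 6), S_3 (6T2, order 6), D_6 (6T3, order 12), C_3 x S_3 (6T5, order 18), A_4 x C_2 (6T6, order 24), S_4 (6T8, order 24), S_3 x S_3 (6T9, order 36), S_4 x C_2 (6T11, order 48), (S_3 x S_3) : C_2 (6T13, order 72), PGL(2,5) (6T14, order 120), S_6 (6T16, order 720). By Dedekind's theorem, for a prime p not dividing disc(f) the degrees of the irreducible factors of f mod p form the cycle type of an element of G. Factoring f modulo the 3 such primes p <= 7 (skipping 2, which divides the discriminant), each new pattern first appears at: mod 3: f = (x^6 + 2x^3 + x^2 + 1), pattern 6; mod 5: f = (x)(x + 1)(x^4 + 3x^3 + 2x^2 + 4x + 1), pattern 4+1+1; mod 7: f = (x + 5)(x^2 + 2)(x^3 + 3x^2 + 5x + 2), pattern 3+2+1. No other pattern occurs in this range, so the set of observed cycle types is {6, 4+1+1, 3+2+1}. Among the candidates above, the only group containing elements of all these cycle types is S_6 (6T16); every other candidate lacks at least one of them. Hence G = S_6 (6T16), of order 720.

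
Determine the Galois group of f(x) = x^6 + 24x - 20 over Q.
The polynomial f is an irreducible sextic over Q, so G = Gal(f/Q) is one of the 16 transitive subgroups 6T1, ..., 6T16 of S_6. The discriminant of f is 746496000000 = 864000^2, a perfect square, so G is contained in A_6. The transitive groups of degree 6 contained in A_6 are: A_4 (6T4, order 12), S_4 (6T7, order 24), (C_3 x C_3) : C_4 (6T10, order 36), PSL(2,5) (6T12, order 60), A_6 (6T15, order 360). By Dedekind's theorem, for a prime p not dividing disc(f) the degrees of the irreducible factors of f mod p form the cycle type of an element of G. Factoring f modulo the 6 such primes p <= 23 (skipping 2, 3, 5, which divide the discriminant), each new pattern first appears at: mod 7: f = (x + 3)(x^5 + 4x^4 + 2x^3 + x^2 + 4x + 5), pattern 5+1; mod 23: f = (x + 7)(x + 12)(x + 21)(x^3 + 6x^2 + 13x + 16), pattern 3+1+1+1. No other pattern occurs in this range, so the set of observed cycle types is {5+1, 3+1+1+1}. Among the candidates above, the only group containing elements of all these cycle types is A_6 (6T15) — each of A_4 (6T4), S_4 (6T7), (C_3 x C_3) : C_4 (6T10), PSL(2,5) (6T12) lacks at least one of them. Hence G = A_6 (6T15), of order 360.

A_6 (also written A6)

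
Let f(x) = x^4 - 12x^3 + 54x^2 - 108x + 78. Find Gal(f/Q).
D_4 (also written D4)

The polynomial is an irreducible quartic over Q and its discriminant is -6912, which is not a perfect square, so the Galois group is not contained in A_4. The resolvent cubic y^3 - 54*y^2 + 984*y - 6048 has exactly one rational root, so the Galois group is C_4 or D_4. The quartic remains irreducible over Q(sqrt(disc)), so the group is D_4.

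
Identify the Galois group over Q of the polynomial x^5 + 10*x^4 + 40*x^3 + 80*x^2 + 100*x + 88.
The polynomial f is an irreducible quintic over Q, so G = Gal(f/Q) is a transitive subgroup of S_5: one of C_5 (5T1, order 5), D_5 (5T2, order 10), F_20 (5T3, order 20), A_5 (5T4, order 60) or S_5 (5T5, order 120). The discriminant of f is 1024000000 = 32000^2, a perfect square, so G is contained in A_5. The transitive groups of degree 5 contained in A_5 are: C_5 (5T1, order 5), D_5 (5T2, order 10), A_5 (5T4, order 60). By Dedekind's theorem, for a prime p not dividing disc(f) the degrees of the irreducible factors of f mod p form the cycle type of an element of G. Factoring f modulo the 2 such primes p <= 7 (skipping 2, 5, which divide the discriminant), each new pattern first appears at: mod 3: f = (x^5 + x^4 + x^3 + 2x^2 + x + 1), pattern 5; mod 7: f = (x + 4)(x + 5)(x^3 + x^2 + 4x + 3), pattern 3+1+1. No other pattern occurs in this range, so the set of observed cycle types is {5, 3+1+1}. Among the candidates above, the only group containing elements of all these cycle types is A_5 (5T4) — each of C_5 (5T1), D_5 (5T2) lacks at least one of them. Hence G = A_5 (5T4), of order 60.

5T4: A_5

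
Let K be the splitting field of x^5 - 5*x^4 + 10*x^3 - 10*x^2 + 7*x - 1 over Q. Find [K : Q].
The degree of the splitting field over Q equals the order of the Galois group, so first determine the group. The polynomial f is an irreducible quintic over Q, so G = Gal(f/Q) is a transitive subgroup of S_5: one of C_5 (5T1, order 5), D_5 (5T2, order 10), F_20 (5T3, order 20), A_5 (5T4, order 60) or S_5 (5T5, order 120). The discriminant of f is 58192, which is not a perfect square, so G is not contained in A_5. The transitive groups of degree 5 not contained in A_5 are: F_20 (5T3, order 20), S_5 (5T5, order 120). By Dedekind's theorem, for a prime p not dividing disc(f) the degrees of the irreducible factors of f mod p form the cycle type of an element of G. Factoring f modulo the 5 such primes p <= 13 (skipping 2, which divides the discriminant), each new pattern first appears at: mod 3: f = (x^5 + x^4 + x^3 + 2x^2 + x + 2), pattern 5; mod 5: f = (x + 3)(x^4 + 2x^3 + 4x^2 + 3x + 3), pattern 4+1; mod 13: f = (x + 2)(x + 4)(x^3 + 2x^2 + 3x + 8), pattern 3+1+1. No other pattern occurs in this range, so the set of observed cycle types is {5, 4+1, 3+1+1}. Among the candidates above, the only group containing elements of all these cycle types is S_5 (5T5) — F_20 (5T3) lacks at least one of them. Hence G = S_5 (5T5), of order 120. The Galois group S_5 (5T5) has order 120, so the splitting field has degree 120 over Q.

120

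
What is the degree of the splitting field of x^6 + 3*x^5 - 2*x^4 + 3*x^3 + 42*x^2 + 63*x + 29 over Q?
24

The degree of the splitting field over Q equals the order of the Galois group, so first determine the group. The polynomial f is an irreducible sextic over Q, so G = Gal(f/Q) is one of the 16 transitive subgroups 6T1, ..., 6T16 of S_6. The discriminant of f is 54786284800, which is not a perfect square, so G is not contained in A_6. The transitive groups of degree 6 not contained in A_6 are: C_6 (6T1, order 6), S_3 (6T2, order 6), D_6 (6T3, order 12), C_3 x S_3 (6T5, order 18), A_4 x C_2 (6T6, order 24), S_4 (6T8, order 24), S_3 x S_3 (6T9, order 36), S_4 x C_2 (6T11, order 48), (S_3 x S_3) : C_2 (6T13, order 72), PGL(2,5) (6T14, order 120), S_6 (6T16, order 720). By Dedekind's theorem, for a prime p not dividing disc(f) the degrees of the irreducible factors of f mod p form the cycle type of an element of G. Factoring f modulo the 22 such primes p <= 101 (skipping 2, 5, 13, 37, which divide the discriminant), each new pattern first appears at: mod 3: f = (x^3 + x^2 + x + 2)(x^3 + 2x^2 + x + 1), pattern 3+3; mod 17: f = (x + 2)(x + 5)(x^4 + 13x^3 + 16x^2 + 16x + 8), pattern 4+1+1; mod 31: f = (x^2 + 9)(x^2 + 9x + 15)(x^2 + 25x + 28), pattern 2+2+2; mod 67: f = (x + 17)(x + 26)(x^2 + 37x + 57)(x^2 + 57x + 48), pattern 2+2+1+1. No other pattern occurs in this range, so the set of observed cycle types is {3+3, 4+1+1, 2+2+2, 2+2+1+1}. The candidates containing elements of all these cycle types are S_4 (6T8) of order 24, S_4 x C_2 (6T11) of order 48, PGL(2,5) (6T14) of order 120, S_6 (6T16) of order 720; the others are excluded. The observed types are precisely the cycle types that occur in S_4 (6T8) (apart from the identity). Each of the other remaining candidates has further cycle types, and by the Chebotarev density theorem the matching factorization patterns would occur for a proportion of primes equal to their share of the group: S_4 x C_2 (6T11) additionally contains elements of type 6, 4+2, 2+1+1+1+1 (17 of its 48 elements, about 35% of primes); PGL(2,5) (6T14) additionally contains elements of type 6, 5+1 (44 of its 120 elements, about 37% of primes); S_6 (6T16) additionally contains elements of type 6, 5+1, 4+2, 3+2+1, 3+1+1+1, 2+1+1+1+1 (529 of its 720 elements, about 73% of primes). None of the 22 primes tested shows any such pattern (for each of these groups the chance of that is below 10^-4), which rules them out. Hence G = S_4 (6T8), of order 24. The Galois group S_4 (6T8) has order 24, so the splitting field has degree 24 over Q.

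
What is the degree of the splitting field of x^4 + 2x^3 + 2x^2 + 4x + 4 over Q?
The degree of the splitting field over Q equals the order of the Galois group, so first determine the group. The polynomial is an irreducible quartic over Q and its discriminant is 2304 = 48^2, a perfect square, so the Galois group is contained in A_4. The resolvent cubic y^3 - 2*y^2 - 8*y splits completely over Q, which gives the Klein four-group V_4. The Galois group V_4 (4T2) has order 4, so the splitting field has degree 4 over Q.

4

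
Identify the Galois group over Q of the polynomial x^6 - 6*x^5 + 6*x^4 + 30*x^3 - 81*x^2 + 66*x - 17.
The polynomial f is an irreducible sextic over Q, so G = Gal(f/Q) is one of the 16 transitive subgroups 6T1, ..., 6T16 of S_6. The discriminant of f is -151585344, which is not a perfect square, so G is not contained in A_6. The transitive groups of degree 6 not contained in A_6 are: C_6 (6T1, order 6), S_3 (6T2, order 6), D_6 (6T3, order 12), C_3 x S_3 (6T5, order 18), A_4 x C_2 (6T6, order 24), S_4 (6T8, order 24), S_3 x S_3 (6T9, order 36), S_4 x C_2 (6T11, order 48), (S_3 x S_3) : C_2 (6T13, order 72), PGL(2,5) (6T14, order 120), S_6 (6T16, order 720). By Dedekind's theorem, for a prime p not dividing disc(f) the degrees of the irreducible factors of f mod p form the cycle type of an element of G. Factoring f modulo the 33 such primes p <= 151 (skipping 2, 3, 19, which divide the discriminant), each new pattern first appears at: mod 5: f = (x^3 + x^2 + 3x + 4)(x^3 + 3x^2 + 2), pattern 3+3; mod 7: f = (x^6 + x^5 + 6x^4 + 2x^3 + 3x^2 + 3x + 4), pattern 6; mod 17: f = (x)(x + 4)(x^2 + x + 2)(x^2 + 6x + 4), pattern 2+2+1+1; mod 71: f = (x^2 + 30x + 66)(x^2 + 48x + 53)(x^2 + 58x + 29), pattern 2+2+2; mod 107: f = (x + 15)(x + 27)(x + 63)(x + 91)(x^2 + 12x + 28), pattern 2+1+1+1+1. No other pattern occurs in this range, so the set of observed cycle types is {3+3, 6, 2+2+1+1, 2+2+2, 2+1+1+1+1}. The candidates containing elements of all these cycle types are A_4 x C_2 (6T6) of order 24, S_4 x C_2 (6T11) of order 48, (S_3 x S_3) : C_2 (6T13) of order 72, S_6 (6T16) of order 720; the others are excluded. The observed types are precisely the cycle types that occur in A_4 x C_2 (6T6) (apart from the identity). Each of the other remaining candidates has further cycle types, and by the Chebotarev density theorem the matching factorization patterns would occur for a proportion of primes equal to their share of the group: S_4 x C_2 (6T11) additionally contains elements of type 4+2, 4+1+1 (12 of its 48 elements, about 25% of primes); (S_3 x S_3) : C_2 (6T13) additionally contains elements of type 4+2, 3+2+1, 3+1+1+1 (34 of its 72 elements, about 47% of primes); S_6 (6T16) additionally contains elements of type 5+1, 4+2, 4+1+1, 3+2+1, 3+1+1+1 (484 of its 720 elements, about 67% of primes). None of the 33 primes tested shows any such pattern (for each of these groups the chance of that is below 10^-4), which rules them out. Hence G = A_4 x C_2 (6T6), of order 24.

A_4 x C_2 (also written A4xC2)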